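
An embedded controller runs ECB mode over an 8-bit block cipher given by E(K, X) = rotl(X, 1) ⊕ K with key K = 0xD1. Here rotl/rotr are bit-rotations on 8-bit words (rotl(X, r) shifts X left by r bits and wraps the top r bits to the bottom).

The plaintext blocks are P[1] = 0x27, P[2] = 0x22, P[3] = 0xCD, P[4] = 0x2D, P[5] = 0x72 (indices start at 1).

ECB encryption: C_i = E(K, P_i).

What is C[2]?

C[2]: E(K, 0x22) = 0x95.

C[2] = 0x95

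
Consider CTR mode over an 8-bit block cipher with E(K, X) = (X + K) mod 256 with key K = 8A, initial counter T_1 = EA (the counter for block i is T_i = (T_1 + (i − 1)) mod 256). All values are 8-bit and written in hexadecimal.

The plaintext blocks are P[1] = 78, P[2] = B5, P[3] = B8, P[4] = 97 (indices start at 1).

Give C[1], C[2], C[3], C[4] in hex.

C[1] = 0C, C[2] = C0, C[3] = CE, C[4] = E0

CTR encryption: S_i = E(K, T_i) where T_i is the counter for block i; C_i = P_i ⊕ S_i.
C[1]: T = EA, S = E(K, T) = 74; 78 ⊕ 74 = 0C.
C[2]: T = EB, S = E(K, T) = 75; B5 ⊕ 75 = C0.
C[3]: T = EC, S = E(K, T) = 76; B8 ⊕ 76 = CE.
C[4]: T = ED, S = E(K, T) = 77; 97 ⊕ 77 = E0.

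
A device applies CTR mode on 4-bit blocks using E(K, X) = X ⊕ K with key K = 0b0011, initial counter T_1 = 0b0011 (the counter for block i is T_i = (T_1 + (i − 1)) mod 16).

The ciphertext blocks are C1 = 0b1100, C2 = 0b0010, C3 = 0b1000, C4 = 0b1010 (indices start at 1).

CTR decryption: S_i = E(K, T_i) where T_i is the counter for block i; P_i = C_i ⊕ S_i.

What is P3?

P3 = 0b1110

P3: T = 0b0101, S = E(K, T) = 0b0110; 0b1000 ⊕ 0b0110 = 0b1110.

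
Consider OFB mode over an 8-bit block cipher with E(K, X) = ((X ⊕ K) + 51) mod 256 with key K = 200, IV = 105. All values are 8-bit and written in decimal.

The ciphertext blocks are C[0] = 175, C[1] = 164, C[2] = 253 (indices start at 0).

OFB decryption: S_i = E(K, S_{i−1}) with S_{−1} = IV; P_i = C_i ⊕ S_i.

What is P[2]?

P[2] = 71

P[0]: S = E(K, 105) = 212; 175 ⊕ 212 = 123.
P[1]: S = E(K, 212) = 79; 164 ⊕ 79 = 235.
P[2]: S = E(K, 79) = 186; 253 ⊕ 186 = 71.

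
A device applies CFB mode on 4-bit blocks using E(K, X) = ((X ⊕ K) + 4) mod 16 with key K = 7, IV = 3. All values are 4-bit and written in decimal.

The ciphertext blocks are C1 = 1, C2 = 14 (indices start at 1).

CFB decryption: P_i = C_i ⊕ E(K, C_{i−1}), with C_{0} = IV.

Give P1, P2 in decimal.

P1 = 9, P2 = 4

P1: E(K, 3) = 8; 1 ⊕ 8 = 9.
P2: E(K, 1) = 10; 14 ⊕ 10 = 4.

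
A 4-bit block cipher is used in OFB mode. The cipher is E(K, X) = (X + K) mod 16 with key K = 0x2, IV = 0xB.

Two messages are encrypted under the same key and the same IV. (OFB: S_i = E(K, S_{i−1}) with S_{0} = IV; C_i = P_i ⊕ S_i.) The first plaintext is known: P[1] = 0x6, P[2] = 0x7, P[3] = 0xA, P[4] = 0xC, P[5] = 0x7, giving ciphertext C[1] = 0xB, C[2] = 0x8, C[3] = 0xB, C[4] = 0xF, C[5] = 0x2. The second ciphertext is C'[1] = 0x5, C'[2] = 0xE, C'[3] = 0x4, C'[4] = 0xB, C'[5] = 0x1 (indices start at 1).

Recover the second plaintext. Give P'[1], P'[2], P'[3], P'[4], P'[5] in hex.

P'[1] = 0x8, P'[2] = 0x1, P'[3] = 0x5, P'[4] = 0x8, P'[5] = 0x4

In OFB with a reused IV, both messages share the same keystream S_i, so C_i ⊕ C'_i = P_i ⊕ P'_i and thus P'_i = P_i ⊕ C_i ⊕ C'_i.
P'[1]: 0x6 ⊕ 0xB ⊕ 0x5 = 0x8.
P'[2]: 0x7 ⊕ 0x8 ⊕ 0xE = 0x1.
P'[3]: 0xA ⊕ 0xB ⊕ 0x4 = 0x5.
P'[4]: 0xC ⊕ 0xF ⊕ 0xB = 0x8.
P'[5]: 0x7 ⊕ 0x2 ⊕ 0x1 = 0x4.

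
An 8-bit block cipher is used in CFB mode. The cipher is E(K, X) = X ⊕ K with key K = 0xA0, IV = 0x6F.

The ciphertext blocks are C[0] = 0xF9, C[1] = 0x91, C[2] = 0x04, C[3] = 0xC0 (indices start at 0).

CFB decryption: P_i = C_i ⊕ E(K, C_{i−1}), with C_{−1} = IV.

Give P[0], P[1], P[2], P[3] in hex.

P[0]: E(K, 0x6F) = 0xCF; 0xF9 ⊕ 0xCF = 0x36.
P[1]: E(K, 0xF9) = 0x59; 0x91 ⊕ 0x59 = 0xC8.
P[2]: E(K, 0x91) = 0x31; 0x04 ⊕ 0x31 = 0x35.
P[3]: E(K, 0x04) = 0xA4; 0xC0 ⊕ 0xA4 = 0x64.

P[0] = 0x36, P[1] = 0xC8, P[2] = 0x35, P[3] = 0x64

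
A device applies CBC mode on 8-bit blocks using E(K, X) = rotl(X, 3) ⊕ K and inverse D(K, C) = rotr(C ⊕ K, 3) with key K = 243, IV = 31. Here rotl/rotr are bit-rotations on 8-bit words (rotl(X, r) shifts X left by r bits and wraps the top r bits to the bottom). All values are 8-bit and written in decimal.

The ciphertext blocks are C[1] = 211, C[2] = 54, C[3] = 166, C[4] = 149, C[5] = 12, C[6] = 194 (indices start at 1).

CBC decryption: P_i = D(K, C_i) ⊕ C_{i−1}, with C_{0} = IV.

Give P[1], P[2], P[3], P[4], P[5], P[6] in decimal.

P[1]: D(K, 211) = 4; 4 ⊕ 31 = 27.
P[2]: D(K, 54) = 184; 184 ⊕ 211 = 107.
P[3]: D(K, 166) = 170; 170 ⊕ 54 = 156.
P[4]: D(K, 149) = 204; 204 ⊕ 166 = 106.
P[5]: D(K, 12) = 255; 255 ⊕ 149 = 106.
P[6]: D(K, 194) = 38; 38 ⊕ 12 = 42.

P[1] = 27, P[2] = 107, P[3] = 156, P[4] = 106, P[5] = 106, P[6] = 42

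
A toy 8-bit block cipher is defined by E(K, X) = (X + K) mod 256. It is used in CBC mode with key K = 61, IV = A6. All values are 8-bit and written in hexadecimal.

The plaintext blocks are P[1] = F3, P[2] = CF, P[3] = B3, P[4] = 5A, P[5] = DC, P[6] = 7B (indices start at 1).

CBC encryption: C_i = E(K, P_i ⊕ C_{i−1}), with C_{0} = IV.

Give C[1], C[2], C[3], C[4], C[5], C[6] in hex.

C[1]: P[1] ⊕ A6 = 55; E(K, 55) = B6.
C[2]: P[2] ⊕ B6 = 79; E(K, 79) = DA.
C[3]: P[3] ⊕ DA = 69; E(K, 69) = CA.
C[4]: P[4] ⊕ CA = 90; E(K, 90) = F1.
C[5]: P[5] ⊕ F1 = 2D; E(K, 2D) = 8E.
C[6]: P[6] ⊕ 8E = F5; E(K, F5) = 56.

C[1] = B6, C[2] = DA, C[3] = CA, C[4] = F1, C[5] = 8E, C[6] = 56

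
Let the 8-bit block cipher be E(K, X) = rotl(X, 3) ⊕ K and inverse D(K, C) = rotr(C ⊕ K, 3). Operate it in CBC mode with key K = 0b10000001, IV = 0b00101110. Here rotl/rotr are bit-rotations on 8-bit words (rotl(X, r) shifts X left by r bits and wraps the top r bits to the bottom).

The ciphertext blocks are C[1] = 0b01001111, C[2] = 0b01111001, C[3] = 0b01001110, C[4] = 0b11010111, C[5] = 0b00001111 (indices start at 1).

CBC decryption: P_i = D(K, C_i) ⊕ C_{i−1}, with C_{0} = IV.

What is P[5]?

P[5] = 0b00000110

P[5]: D(K, 0b00001111) = 0b11010001; 0b11010001 ⊕ 0b11010111 = 0b00000110.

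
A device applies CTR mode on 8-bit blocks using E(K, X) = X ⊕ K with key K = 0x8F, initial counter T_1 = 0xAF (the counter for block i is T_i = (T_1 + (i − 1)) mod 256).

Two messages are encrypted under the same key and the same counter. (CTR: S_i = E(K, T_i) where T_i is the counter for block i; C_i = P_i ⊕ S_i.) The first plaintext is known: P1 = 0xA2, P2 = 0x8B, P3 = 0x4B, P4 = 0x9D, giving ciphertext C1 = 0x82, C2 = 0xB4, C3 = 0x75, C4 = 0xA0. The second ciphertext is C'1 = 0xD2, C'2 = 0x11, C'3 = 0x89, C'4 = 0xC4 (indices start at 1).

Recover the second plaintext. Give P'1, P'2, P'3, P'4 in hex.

In CTR with a reused counter, both messages share the same keystream S_i, so C_i ⊕ C'_i = P_i ⊕ P'_i and thus P'_i = P_i ⊕ C_i ⊕ C'_i.
P'1: 0xA2 ⊕ 0x82 ⊕ 0xD2 = 0xF2.
P'2: 0x8B ⊕ 0xB4 ⊕ 0x11 = 0x2E.
P'3: 0x4B ⊕ 0x75 ⊕ 0x89 = 0xB7.
P'4: 0x9D ⊕ 0xA0 ⊕ 0xC4 = 0xF9.

P'1 = 0xF2, P'2 = 0x2E, P'3 = 0xB7, P'4 = 0xF9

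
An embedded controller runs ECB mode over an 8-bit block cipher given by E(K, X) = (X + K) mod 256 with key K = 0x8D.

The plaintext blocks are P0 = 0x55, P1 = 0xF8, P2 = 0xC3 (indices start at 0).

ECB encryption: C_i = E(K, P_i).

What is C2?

C2 = 0x50

C2: E(K, 0xC3) = 0x50.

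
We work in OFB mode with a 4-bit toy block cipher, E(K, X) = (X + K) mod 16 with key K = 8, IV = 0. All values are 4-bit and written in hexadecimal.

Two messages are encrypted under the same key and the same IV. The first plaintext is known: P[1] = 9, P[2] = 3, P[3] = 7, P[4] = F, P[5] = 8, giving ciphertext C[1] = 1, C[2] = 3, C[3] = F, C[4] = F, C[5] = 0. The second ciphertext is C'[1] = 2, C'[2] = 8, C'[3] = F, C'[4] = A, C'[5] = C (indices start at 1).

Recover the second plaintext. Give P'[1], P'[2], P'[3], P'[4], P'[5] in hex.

P'[1] = A, P'[2] = 8, P'[3] = 7, P'[4] = A, P'[5] = 4

In OFB with a reused IV, both messages share the same keystream S_i, so C_i ⊕ C'_i = P_i ⊕ P'_i and thus P'_i = P_i ⊕ C_i ⊕ C'_i.
P'[1]: 9 ⊕ 1 ⊕ 2 = A.
P'[2]: 3 ⊕ 3 ⊕ 8 = 8.
P'[3]: 7 ⊕ F ⊕ F = 7.
P'[4]: F ⊕ F ⊕ A = A.
P'[5]: 8 ⊕ 0 ⊕ C = 4.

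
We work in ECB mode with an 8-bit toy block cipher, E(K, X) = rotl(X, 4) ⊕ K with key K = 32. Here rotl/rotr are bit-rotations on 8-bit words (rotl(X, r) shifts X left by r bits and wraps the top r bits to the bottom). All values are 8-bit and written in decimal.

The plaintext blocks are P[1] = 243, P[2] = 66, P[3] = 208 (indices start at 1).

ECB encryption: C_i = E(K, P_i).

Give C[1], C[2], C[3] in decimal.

C[1]: E(K, 243) = 31.
C[2]: E(K, 66) = 4.
C[3]: E(K, 208) = 45.

C[1] = 31, C[2] = 4, C[3] = 45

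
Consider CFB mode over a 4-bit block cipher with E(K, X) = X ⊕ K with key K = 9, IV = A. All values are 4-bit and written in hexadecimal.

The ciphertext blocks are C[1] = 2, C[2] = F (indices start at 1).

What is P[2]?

P[2] = 4

CFB decryption: P_i = C_i ⊕ E(K, C_{i−1}), with C_{0} = IV.
P[2]: E(K, 2) = B; F ⊕ B = 4.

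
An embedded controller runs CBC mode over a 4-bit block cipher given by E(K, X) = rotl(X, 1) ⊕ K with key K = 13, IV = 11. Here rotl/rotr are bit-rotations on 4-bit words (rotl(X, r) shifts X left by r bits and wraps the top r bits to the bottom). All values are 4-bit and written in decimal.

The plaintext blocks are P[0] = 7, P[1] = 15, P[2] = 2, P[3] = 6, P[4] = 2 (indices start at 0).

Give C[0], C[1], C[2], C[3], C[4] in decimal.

CBC encryption: C_i = E(K, P_i ⊕ C_{i−1}), with C_{−1} = IV.
C[0]: P[0] ⊕ 11 = 12; E(K, 12) = 4.
C[1]: P[1] ⊕ 4 = 11; E(K, 11) = 10.
C[2]: P[2] ⊕ 10 = 8; E(K, 8) = 12.
C[3]: P[3] ⊕ 12 = 10; E(K, 10) = 8.
C[4]: P[4] ⊕ 8 = 10; E(K, 10) = 8.

C[0] = 4, C[1] = 10, C[2] = 12, C[3] = 8, C[4] = 8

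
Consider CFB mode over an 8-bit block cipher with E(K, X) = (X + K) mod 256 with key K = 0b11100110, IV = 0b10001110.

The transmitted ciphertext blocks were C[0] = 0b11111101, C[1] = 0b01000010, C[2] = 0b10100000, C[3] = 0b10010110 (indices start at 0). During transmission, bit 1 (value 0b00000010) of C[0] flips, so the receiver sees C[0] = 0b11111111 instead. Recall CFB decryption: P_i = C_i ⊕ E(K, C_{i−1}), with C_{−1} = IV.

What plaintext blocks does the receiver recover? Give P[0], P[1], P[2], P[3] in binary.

P[0] = 0b10001011, P[1] = 0b10100111, P[2] = 0b10001000, P[3] = 0b00010000

Only C[0] changed, to 0b11111111. In CFB, a change in C_i flips the same bit in P_i and garbles P_{i+1}. Decrypting the received ciphertext:
P[0]: E(K, 0b10001110) = 0b01110100; 0b11111111 ⊕ 0b01110100 = 0b10001011.
P[1]: E(K, 0b11111111) = 0b11100101; 0b01000010 ⊕ 0b11100101 = 0b10100111.
P[2]: E(K, 0b01000010) = 0b00101000; 0b10100000 ⊕ 0b00101000 = 0b10001000.
P[3]: E(K, 0b10100000) = 0b10000110; 0b10010110 ⊕ 0b10000110 = 0b00010000.
Blocks that differ from the original plaintext: P[0], P[1].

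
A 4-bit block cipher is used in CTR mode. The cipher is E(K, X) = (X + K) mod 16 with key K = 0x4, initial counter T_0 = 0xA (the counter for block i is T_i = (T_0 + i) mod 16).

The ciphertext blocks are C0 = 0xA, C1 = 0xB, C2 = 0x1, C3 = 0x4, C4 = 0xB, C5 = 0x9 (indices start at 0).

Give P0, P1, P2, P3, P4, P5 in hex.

CTR decryption: S_i = E(K, T_i) where T_i is the counter for block i; P_i = C_i ⊕ S_i.
P0: T = 0xA, S = E(K, T) = 0xE; 0xA ⊕ 0xE = 0x4.
P1: T = 0xB, S = E(K, T) = 0xF; 0xB ⊕ 0xF = 0x4.
P2: T = 0xC, S = E(K, T) = 0x0; 0x1 ⊕ 0x0 = 0x1.
P3: T = 0xD, S = E(K, T) = 0x1; 0x4 ⊕ 0x1 = 0x5.
P4: T = 0xE, S = E(K, T) = 0x2; 0xB ⊕ 0x2 = 0x9.
P5: T = 0xF, S = E(K, T) = 0x3; 0x9 ⊕ 0x3 = 0xA.

P0 = 0x4, P1 = 0x4, P2 = 0x1, P3 = 0x5, P4 = 0x9, P5 = 0xA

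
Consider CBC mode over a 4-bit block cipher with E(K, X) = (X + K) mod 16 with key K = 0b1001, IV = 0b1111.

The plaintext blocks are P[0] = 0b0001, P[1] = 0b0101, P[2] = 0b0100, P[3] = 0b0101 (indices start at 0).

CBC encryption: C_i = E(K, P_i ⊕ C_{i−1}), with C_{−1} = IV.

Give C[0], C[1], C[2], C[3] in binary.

C[0] = 0b0111, C[1] = 0b1011, C[2] = 0b1000, C[3] = 0b0110

C[0]: P[0] ⊕ 0b1111 = 0b1110; E(K, 0b1110) = 0b0111.
C[1]: P[1] ⊕ 0b0111 = 0b0010; E(K, 0b0010) = 0b1011.
C[2]: P[2] ⊕ 0b1011 = 0b1111; E(K, 0b1111) = 0b1000.
C[3]: P[3] ⊕ 0b1000 = 0b1101; E(K, 0b1101) = 0b0110.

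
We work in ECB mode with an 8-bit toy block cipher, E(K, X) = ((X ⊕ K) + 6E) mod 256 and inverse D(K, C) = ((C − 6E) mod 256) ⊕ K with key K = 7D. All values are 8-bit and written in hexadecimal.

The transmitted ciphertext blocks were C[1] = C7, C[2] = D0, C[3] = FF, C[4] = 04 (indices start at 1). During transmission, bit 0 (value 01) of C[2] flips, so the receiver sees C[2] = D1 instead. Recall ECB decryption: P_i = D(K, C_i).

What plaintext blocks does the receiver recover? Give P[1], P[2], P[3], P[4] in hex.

Only C[2] changed, to D1. In ECB, a change in C_i affects only P_i. Decrypting the received ciphertext:
P[1]: D(K, C7) = 24.
P[2]: D(K, D1) = 1E.
P[3]: D(K, FF) = EC.
P[4]: D(K, 04) = EB.
Blocks that differ from the original plaintext: P[2].

P[1] = 24, P[2] = 1E, P[3] = EC, P[4] = EB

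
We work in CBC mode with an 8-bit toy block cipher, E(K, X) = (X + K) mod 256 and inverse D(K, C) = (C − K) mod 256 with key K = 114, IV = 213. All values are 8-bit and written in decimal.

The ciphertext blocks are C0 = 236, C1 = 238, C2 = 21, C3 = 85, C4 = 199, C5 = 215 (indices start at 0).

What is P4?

CBC decryption: P_i = D(K, C_i) ⊕ C_{i−1}, with C_{−1} = IV.
P4: D(K, 199) = 85; 85 ⊕ 85 = 0.

P4 = 0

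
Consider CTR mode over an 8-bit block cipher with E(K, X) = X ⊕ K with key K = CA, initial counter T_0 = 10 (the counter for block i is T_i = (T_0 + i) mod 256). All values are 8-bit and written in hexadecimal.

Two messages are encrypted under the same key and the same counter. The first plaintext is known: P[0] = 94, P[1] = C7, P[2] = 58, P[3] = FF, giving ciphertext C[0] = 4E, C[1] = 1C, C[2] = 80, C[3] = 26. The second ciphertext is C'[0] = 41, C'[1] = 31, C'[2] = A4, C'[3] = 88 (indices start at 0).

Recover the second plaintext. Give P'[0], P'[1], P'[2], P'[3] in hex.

In CTR with a reused counter, both messages share the same keystream S_i, so C_i ⊕ C'_i = P_i ⊕ P'_i and thus P'_i = P_i ⊕ C_i ⊕ C'_i.
P'[0]: 94 ⊕ 4E ⊕ 41 = 9B.
P'[1]: C7 ⊕ 1C ⊕ 31 = EA.
P'[2]: 58 ⊕ 80 ⊕ A4 = 7C.
P'[3]: FF ⊕ 26 ⊕ 88 = 51.

P'[0] = 9B, P'[1] = EA, P'[2] = 7C, P'[3] = 51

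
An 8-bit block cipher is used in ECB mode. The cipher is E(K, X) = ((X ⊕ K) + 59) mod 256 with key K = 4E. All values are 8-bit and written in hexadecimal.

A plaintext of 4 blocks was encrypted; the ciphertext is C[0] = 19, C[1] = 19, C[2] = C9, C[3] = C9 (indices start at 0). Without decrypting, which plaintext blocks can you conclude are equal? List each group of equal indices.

ECB encrypts each block independently with the same key, so equal ciphertext blocks imply equal plaintext blocks.
C[0] = C[1] = 19, so P[0] = P[1].
C[2] = C[3] = C9, so P[2] = P[3].

P[0] = P[1]; P[2] = P[3]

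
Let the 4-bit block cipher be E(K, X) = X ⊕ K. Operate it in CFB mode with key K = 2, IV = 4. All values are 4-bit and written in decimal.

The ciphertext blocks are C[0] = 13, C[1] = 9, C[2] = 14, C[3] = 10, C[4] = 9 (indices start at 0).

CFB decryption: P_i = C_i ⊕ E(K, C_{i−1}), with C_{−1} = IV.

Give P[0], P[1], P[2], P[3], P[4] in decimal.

P[0]: E(K, 4) = 6; 13 ⊕ 6 = 11.
P[1]: E(K, 13) = 15; 9 ⊕ 15 = 6.
P[2]: E(K, 9) = 11; 14 ⊕ 11 = 5.
P[3]: E(K, 14) = 12; 10 ⊕ 12 = 6.
P[4]: E(K, 10) = 8; 9 ⊕ 8 = 1.

P[0] = 11, P[1] = 6, P[2] = 5, P[3] = 6, P[4] = 1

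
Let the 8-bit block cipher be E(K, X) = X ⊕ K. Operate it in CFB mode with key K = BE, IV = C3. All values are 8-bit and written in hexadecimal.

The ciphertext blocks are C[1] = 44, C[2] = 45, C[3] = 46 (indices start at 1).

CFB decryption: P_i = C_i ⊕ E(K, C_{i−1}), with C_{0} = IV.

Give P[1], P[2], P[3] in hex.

P[1] = 39, P[2] = BF, P[3] = BD

P[1]: E(K, C3) = 7D; 44 ⊕ 7D = 39.
P[2]: E(K, 44) = FA; 45 ⊕ FA = BF.
P[3]: E(K, 45) = FB; 46 ⊕ FB = BD.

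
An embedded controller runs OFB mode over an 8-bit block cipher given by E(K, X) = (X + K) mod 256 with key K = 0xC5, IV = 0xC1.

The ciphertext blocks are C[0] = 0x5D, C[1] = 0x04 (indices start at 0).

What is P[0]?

OFB decryption: S_i = E(K, S_{i−1}) with S_{−1} = IV; P_i = C_i ⊕ S_i.
P[0]: S = E(K, 0xC1) = 0x86; 0x5D ⊕ 0x86 = 0xDB.

P[0] = 0xDB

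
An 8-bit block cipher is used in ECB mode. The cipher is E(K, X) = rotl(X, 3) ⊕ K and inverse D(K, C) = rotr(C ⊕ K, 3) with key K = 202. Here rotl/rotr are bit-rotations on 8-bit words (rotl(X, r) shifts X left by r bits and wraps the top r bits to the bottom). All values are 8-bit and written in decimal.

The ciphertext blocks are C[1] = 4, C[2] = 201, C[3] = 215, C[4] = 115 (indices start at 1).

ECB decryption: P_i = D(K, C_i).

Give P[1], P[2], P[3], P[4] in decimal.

P[1]: D(K, 4) = 217.
P[2]: D(K, 201) = 96.
P[3]: D(K, 215) = 163.
P[4]: D(K, 115) = 55.

P[1] = 217, P[2] = 96, P[3] = 163, P[4] = 55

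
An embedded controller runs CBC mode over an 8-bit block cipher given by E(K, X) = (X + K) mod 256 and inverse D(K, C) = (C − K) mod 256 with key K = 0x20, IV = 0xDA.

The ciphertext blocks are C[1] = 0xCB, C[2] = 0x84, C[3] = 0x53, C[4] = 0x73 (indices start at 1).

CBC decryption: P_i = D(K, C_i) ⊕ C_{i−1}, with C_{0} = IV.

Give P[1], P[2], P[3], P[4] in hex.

P[1] = 0x71, P[2] = 0xAF, P[3] = 0xB7, P[4] = 0x00

P[1]: D(K, 0xCB) = 0xAB; 0xAB ⊕ 0xDA = 0x71.
P[2]: D(K, 0x84) = 0x64; 0x64 ⊕ 0xCB = 0xAF.
P[3]: D(K, 0x53) = 0x33; 0x33 ⊕ 0x84 = 0xB7.
P[4]: D(K, 0x73) = 0x53; 0x53 ⊕ 0x53 = 0x00.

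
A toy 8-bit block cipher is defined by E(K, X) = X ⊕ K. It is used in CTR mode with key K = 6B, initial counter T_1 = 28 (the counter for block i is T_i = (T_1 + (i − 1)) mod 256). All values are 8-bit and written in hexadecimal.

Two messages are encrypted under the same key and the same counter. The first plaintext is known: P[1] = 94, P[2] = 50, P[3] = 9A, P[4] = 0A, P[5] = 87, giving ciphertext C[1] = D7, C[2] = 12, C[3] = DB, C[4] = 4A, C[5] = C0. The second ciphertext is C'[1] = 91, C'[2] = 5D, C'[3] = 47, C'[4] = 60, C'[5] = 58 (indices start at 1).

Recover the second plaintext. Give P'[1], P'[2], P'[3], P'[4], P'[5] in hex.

In CTR with a reused counter, both messages share the same keystream S_i, so C_i ⊕ C'_i = P_i ⊕ P'_i and thus P'_i = P_i ⊕ C_i ⊕ C'_i.
P'[1]: 94 ⊕ D7 ⊕ 91 = D2.
P'[2]: 50 ⊕ 12 ⊕ 5D = 1F.
P'[3]: 9A ⊕ DB ⊕ 47 = 06.
P'[4]: 0A ⊕ 4A ⊕ 60 = 20.
P'[5]: 87 ⊕ C0 ⊕ 58 = 1F.

P'[1] = D2, P'[2] = 1F, P'[3] = 06, P'[4] = 20, P'[5] = 1F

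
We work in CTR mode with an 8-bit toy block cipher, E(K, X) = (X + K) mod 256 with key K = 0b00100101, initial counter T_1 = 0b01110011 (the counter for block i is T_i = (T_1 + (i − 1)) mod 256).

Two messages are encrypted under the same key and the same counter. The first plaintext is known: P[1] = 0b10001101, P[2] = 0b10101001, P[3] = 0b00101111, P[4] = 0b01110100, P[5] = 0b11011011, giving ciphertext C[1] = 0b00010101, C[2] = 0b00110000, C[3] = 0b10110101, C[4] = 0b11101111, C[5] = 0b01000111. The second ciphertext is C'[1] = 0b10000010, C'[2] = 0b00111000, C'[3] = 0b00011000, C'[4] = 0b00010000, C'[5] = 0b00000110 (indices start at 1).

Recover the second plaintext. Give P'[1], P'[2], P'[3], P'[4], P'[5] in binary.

In CTR with a reused counter, both messages share the same keystream S_i, so C_i ⊕ C'_i = P_i ⊕ P'_i and thus P'_i = P_i ⊕ C_i ⊕ C'_i.
P'[1]: 0b10001101 ⊕ 0b00010101 ⊕ 0b10000010 = 0b00011010.
P'[2]: 0b10101001 ⊕ 0b00110000 ⊕ 0b00111000 = 0b10100001.
P'[3]: 0b00101111 ⊕ 0b10110101 ⊕ 0b00011000 = 0b10000010.
P'[4]: 0b01110100 ⊕ 0b11101111 ⊕ 0b00010000 = 0b10001011.
P'[5]: 0b11011011 ⊕ 0b01000111 ⊕ 0b00000110 = 0b10011010.

P'[1] = 0b00011010, P'[2] = 0b10100001, P'[3] = 0b10000010, P'[4] = 0b10001011, P'[5] = 0b10011010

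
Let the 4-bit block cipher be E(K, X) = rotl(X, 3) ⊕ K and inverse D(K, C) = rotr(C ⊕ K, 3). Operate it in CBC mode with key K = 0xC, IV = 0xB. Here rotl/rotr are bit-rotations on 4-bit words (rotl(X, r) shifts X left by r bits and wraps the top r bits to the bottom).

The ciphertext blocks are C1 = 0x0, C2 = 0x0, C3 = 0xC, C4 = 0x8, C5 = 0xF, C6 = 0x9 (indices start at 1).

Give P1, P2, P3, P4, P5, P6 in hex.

CBC decryption: P_i = D(K, C_i) ⊕ C_{i−1}, with C_{0} = IV.
P1: D(K, 0x0) = 0x9; 0x9 ⊕ 0xB = 0x2.
P2: D(K, 0x0) = 0x9; 0x9 ⊕ 0x0 = 0x9.
P3: D(K, 0xC) = 0x0; 0x0 ⊕ 0x0 = 0x0.
P4: D(K, 0x8) = 0x8; 0x8 ⊕ 0xC = 0x4.
P5: D(K, 0xF) = 0x6; 0x6 ⊕ 0x8 = 0xE.
P6: D(K, 0x9) = 0xA; 0xA ⊕ 0xF = 0x5.

P1 = 0x2, P2 = 0x9, P3 = 0x0, P4 = 0x4, P5 = 0xE, P6 = 0x5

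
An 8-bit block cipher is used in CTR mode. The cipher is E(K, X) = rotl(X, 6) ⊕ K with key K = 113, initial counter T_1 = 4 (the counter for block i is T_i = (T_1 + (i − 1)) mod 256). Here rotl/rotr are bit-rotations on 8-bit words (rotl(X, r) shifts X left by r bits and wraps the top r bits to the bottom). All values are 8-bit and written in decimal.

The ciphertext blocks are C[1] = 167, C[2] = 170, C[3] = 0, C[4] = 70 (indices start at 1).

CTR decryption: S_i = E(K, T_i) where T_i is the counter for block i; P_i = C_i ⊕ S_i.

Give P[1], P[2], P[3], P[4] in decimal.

P[1]: T = 4, S = E(K, T) = 112; 167 ⊕ 112 = 215.
P[2]: T = 5, S = E(K, T) = 48; 170 ⊕ 48 = 154.
P[3]: T = 6, S = E(K, T) = 240; 0 ⊕ 240 = 240.
P[4]: T = 7, S = E(K, T) = 176; 70 ⊕ 176 = 246.

P[1] = 215, P[2] = 154, P[3] = 240, P[4] = 246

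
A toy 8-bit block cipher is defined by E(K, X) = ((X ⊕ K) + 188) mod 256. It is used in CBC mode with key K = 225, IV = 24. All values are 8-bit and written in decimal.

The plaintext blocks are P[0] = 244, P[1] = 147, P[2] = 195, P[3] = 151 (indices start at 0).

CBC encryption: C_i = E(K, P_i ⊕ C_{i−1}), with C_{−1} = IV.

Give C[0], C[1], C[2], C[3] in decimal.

C[0]: P[0] ⊕ 24 = 236; E(K, 236) = 201.
C[1]: P[1] ⊕ 201 = 90; E(K, 90) = 119.
C[2]: P[2] ⊕ 119 = 180; E(K, 180) = 17.
C[3]: P[3] ⊕ 17 = 134; E(K, 134) = 35.

C[0] = 201, C[1] = 119, C[2] = 17, C[3] = 35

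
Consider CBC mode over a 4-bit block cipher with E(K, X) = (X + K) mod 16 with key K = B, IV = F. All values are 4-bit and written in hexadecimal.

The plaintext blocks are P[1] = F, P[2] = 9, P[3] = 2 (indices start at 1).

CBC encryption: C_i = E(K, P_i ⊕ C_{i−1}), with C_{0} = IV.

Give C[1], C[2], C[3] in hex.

C[1]: P[1] ⊕ F = 0; E(K, 0) = B.
C[2]: P[2] ⊕ B = 2; E(K, 2) = D.
C[3]: P[3] ⊕ D = F; E(K, F) = A.

C[1] = B, C[2] = D, C[3] = A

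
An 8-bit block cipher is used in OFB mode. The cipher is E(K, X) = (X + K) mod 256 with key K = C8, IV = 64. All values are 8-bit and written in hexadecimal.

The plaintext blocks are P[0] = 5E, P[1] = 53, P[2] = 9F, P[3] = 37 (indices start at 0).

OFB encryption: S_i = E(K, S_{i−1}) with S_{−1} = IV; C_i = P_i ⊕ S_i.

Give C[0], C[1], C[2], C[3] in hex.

C[0]: S = E(K, 64) = 2C; 5E ⊕ 2C = 72.
C[1]: S = E(K, 2C) = F4; 53 ⊕ F4 = A7.
C[2]: S = E(K, F4) = BC; 9F ⊕ BC = 23.
C[3]: S = E(K, BC) = 84; 37 ⊕ 84 = B3.

C[0] = 72, C[1] = A7, C[2] = 23, C[3] = B3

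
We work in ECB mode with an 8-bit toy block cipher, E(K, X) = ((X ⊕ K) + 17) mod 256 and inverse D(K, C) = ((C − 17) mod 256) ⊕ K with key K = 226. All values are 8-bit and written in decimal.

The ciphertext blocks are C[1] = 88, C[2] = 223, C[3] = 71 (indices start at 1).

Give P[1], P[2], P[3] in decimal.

P[1] = 165, P[2] = 44, P[3] = 212

ECB decryption: P_i = D(K, C_i).
P[1]: D(K, 88) = 165.
P[2]: D(K, 223) = 44.
P[3]: D(K, 71) = 212.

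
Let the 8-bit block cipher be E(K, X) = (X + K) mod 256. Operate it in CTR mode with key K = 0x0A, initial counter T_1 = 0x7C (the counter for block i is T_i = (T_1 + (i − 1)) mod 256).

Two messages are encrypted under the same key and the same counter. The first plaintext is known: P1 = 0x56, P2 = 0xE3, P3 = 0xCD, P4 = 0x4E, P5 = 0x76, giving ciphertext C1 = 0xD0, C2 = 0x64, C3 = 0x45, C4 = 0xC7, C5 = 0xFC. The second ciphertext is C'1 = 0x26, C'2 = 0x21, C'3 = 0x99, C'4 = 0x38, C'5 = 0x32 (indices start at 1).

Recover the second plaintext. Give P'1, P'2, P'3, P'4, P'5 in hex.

In CTR with a reused counter, both messages share the same keystream S_i, so C_i ⊕ C'_i = P_i ⊕ P'_i and thus P'_i = P_i ⊕ C_i ⊕ C'_i.
P'1: 0x56 ⊕ 0xD0 ⊕ 0x26 = 0xA0.
P'2: 0xE3 ⊕ 0x64 ⊕ 0x21 = 0xA6.
P'3: 0xCD ⊕ 0x45 ⊕ 0x99 = 0x11.
P'4: 0x4E ⊕ 0xC7 ⊕ 0x38 = 0xB1.
P'5: 0x76 ⊕ 0xFC ⊕ 0x32 = 0xB8.

P'1 = 0xA0, P'2 = 0xA6, P'3 = 0x11, P'4 = 0xB1, P'5 = 0xB8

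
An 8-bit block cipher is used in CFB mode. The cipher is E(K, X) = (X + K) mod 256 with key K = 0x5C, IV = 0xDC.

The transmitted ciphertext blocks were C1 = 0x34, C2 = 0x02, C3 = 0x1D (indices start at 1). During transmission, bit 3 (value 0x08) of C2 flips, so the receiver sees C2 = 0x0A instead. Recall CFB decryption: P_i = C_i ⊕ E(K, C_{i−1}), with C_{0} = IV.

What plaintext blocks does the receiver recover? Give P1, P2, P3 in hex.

P1 = 0x0C, P2 = 0x9A, P3 = 0x7B

Only C2 changed, to 0x0A. In CFB, a change in C_i flips the same bit in P_i and garbles P_{i+1}. Decrypting the received ciphertext:
P1: E(K, 0xDC) = 0x38; 0x34 ⊕ 0x38 = 0x0C.
P2: E(K, 0x34) = 0x90; 0x0A ⊕ 0x90 = 0x9A.
P3: E(K, 0x0A) = 0x66; 0x1D ⊕ 0x66 = 0x7B.
Blocks that differ from the original plaintext: P2, P3.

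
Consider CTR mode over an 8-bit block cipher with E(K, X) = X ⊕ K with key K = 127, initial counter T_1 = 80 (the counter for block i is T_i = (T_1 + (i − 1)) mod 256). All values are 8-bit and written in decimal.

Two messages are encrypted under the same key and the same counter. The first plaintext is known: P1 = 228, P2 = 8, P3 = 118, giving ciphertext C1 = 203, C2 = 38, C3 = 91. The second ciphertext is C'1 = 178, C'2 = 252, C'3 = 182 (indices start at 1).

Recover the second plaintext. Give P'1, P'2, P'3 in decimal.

In CTR with a reused counter, both messages share the same keystream S_i, so C_i ⊕ C'_i = P_i ⊕ P'_i and thus P'_i = P_i ⊕ C_i ⊕ C'_i.
P'1: 228 ⊕ 203 ⊕ 178 = 157.
P'2: 8 ⊕ 38 ⊕ 252 = 210.
P'3: 118 ⊕ 91 ⊕ 182 = 155.

P'1 = 157, P'2 = 210, P'3 = 155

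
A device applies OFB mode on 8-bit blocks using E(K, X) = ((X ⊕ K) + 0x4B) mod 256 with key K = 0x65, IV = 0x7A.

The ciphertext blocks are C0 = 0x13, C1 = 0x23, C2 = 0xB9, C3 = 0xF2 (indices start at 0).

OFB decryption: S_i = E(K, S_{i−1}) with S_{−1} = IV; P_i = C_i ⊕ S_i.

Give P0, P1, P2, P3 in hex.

P0 = 0x79, P1 = 0x79, P2 = 0x33, P3 = 0xC8

P0: S = E(K, 0x7A) = 0x6A; 0x13 ⊕ 0x6A = 0x79.
P1: S = E(K, 0x6A) = 0x5A; 0x23 ⊕ 0x5A = 0x79.
P2: S = E(K, 0x5A) = 0x8A; 0xB9 ⊕ 0x8A = 0x33.
P3: S = E(K, 0x8A) = 0x3A; 0xF2 ⊕ 0x3A = 0xC8.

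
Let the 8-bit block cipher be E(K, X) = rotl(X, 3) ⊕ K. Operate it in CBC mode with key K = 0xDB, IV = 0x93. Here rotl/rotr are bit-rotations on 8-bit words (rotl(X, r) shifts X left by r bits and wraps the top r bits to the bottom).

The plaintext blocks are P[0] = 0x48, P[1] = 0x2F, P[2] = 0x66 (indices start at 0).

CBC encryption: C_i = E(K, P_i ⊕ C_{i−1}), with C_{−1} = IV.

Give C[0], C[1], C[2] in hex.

C[0] = 0x05, C[1] = 0x8A, C[2] = 0xBC

C[0]: P[0] ⊕ 0x93 = 0xDB; E(K, 0xDB) = 0x05.
C[1]: P[1] ⊕ 0x05 = 0x2A; E(K, 0x2A) = 0x8A.
C[2]: P[2] ⊕ 0x8A = 0xEC; E(K, 0xEC) = 0xBC.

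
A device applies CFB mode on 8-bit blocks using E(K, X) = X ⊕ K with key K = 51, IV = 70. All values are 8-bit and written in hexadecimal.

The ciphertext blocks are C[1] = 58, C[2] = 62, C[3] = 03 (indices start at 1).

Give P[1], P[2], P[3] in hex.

P[1] = 79, P[2] = 6B, P[3] = 30

CFB decryption: P_i = C_i ⊕ E(K, C_{i−1}), with C_{0} = IV.
P[1]: E(K, 70) = 21; 58 ⊕ 21 = 79.
P[2]: E(K, 58) = 09; 62 ⊕ 09 = 6B.
P[3]: E(K, 62) = 33; 03 ⊕ 33 = 30.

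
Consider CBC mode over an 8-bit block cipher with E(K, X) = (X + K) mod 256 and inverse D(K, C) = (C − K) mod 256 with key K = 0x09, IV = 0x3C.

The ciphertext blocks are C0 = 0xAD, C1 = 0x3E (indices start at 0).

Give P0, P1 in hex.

CBC decryption: P_i = D(K, C_i) ⊕ C_{i−1}, with C_{−1} = IV.
P0: D(K, 0xAD) = 0xA4; 0xA4 ⊕ 0x3C = 0x98.
P1: D(K, 0x3E) = 0x35; 0x35 ⊕ 0xAD = 0x98.

P0 = 0x98, P1 = 0x98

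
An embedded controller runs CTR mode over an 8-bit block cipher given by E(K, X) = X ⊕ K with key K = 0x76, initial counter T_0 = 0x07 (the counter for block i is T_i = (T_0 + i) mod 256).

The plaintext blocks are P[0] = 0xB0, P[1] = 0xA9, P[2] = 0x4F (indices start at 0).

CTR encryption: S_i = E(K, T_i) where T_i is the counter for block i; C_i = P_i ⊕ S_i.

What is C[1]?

C[0]: T = 0x07, S = E(K, T) = 0x71; 0xB0 ⊕ 0x71 = 0xC1.
C[1]: T = 0x08, S = E(K, T) = 0x7E; 0xA9 ⊕ 0x7E = 0xD7.

C[1] = 0xD7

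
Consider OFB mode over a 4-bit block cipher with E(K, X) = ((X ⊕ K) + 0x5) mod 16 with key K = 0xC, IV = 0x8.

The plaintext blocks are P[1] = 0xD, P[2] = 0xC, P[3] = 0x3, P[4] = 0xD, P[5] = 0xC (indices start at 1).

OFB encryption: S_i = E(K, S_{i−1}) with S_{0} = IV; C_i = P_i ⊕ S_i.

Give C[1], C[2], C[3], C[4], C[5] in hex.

C[1] = 0x4, C[2] = 0x6, C[3] = 0x8, C[4] = 0x1, C[5] = 0x9

C[1]: S = E(K, 0x8) = 0x9; 0xD ⊕ 0x9 = 0x4.
C[2]: S = E(K, 0x9) = 0xA; 0xC ⊕ 0xA = 0x6.
C[3]: S = E(K, 0xA) = 0xB; 0x3 ⊕ 0xB = 0x8.
C[4]: S = E(K, 0xB) = 0xC; 0xD ⊕ 0xC = 0x1.
C[5]: S = E(K, 0xC) = 0x5; 0xC ⊕ 0x5 = 0x9.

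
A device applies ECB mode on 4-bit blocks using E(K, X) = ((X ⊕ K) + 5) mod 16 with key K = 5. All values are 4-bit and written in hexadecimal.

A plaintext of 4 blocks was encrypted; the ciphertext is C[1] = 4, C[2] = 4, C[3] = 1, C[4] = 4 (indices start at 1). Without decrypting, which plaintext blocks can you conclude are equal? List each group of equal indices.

P[1] = P[2] = P[4]

ECB encrypts each block independently with the same key, so equal ciphertext blocks imply equal plaintext blocks.
C[1] = C[2] = C[4] = 4, so P[1] = P[2] = P[4].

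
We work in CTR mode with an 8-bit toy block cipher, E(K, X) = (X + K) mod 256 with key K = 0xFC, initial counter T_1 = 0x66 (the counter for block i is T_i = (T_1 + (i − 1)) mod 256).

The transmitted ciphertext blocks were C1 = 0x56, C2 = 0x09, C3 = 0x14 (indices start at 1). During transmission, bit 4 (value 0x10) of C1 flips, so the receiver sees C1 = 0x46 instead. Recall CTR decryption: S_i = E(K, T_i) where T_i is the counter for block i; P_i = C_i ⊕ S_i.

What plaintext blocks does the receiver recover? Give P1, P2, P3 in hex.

P1 = 0x24, P2 = 0x6A, P3 = 0x70

Only C1 changed, to 0x46. In CTR, a change in C_i flips the same bit in P_i only; the keystream is unaffected. Decrypting the received ciphertext:
P1: T = 0x66, S = E(K, T) = 0x62; 0x46 ⊕ 0x62 = 0x24.
P2: T = 0x67, S = E(K, T) = 0x63; 0x09 ⊕ 0x63 = 0x6A.
P3: T = 0x68, S = E(K, T) = 0x64; 0x14 ⊕ 0x64 = 0x70.
Blocks that differ from the original plaintext: P1.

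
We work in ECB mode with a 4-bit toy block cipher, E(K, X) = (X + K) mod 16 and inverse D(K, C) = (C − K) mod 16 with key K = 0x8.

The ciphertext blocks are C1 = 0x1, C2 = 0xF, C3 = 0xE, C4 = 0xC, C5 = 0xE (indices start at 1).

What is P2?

ECB decryption: P_i = D(K, C_i).
P2: D(K, 0xF) = 0x7.

P2 = 0x7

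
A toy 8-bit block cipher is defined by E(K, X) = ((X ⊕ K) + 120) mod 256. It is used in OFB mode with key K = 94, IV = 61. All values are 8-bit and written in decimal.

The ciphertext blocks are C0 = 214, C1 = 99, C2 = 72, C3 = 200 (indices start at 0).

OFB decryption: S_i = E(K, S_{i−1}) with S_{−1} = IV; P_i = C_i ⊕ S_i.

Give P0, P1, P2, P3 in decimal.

P0 = 13, P1 = 158, P2 = 83, P3 = 117

P0: S = E(K, 61) = 219; 214 ⊕ 219 = 13.
P1: S = E(K, 219) = 253; 99 ⊕ 253 = 158.
P2: S = E(K, 253) = 27; 72 ⊕ 27 = 83.
P3: S = E(K, 27) = 189; 200 ⊕ 189 = 117.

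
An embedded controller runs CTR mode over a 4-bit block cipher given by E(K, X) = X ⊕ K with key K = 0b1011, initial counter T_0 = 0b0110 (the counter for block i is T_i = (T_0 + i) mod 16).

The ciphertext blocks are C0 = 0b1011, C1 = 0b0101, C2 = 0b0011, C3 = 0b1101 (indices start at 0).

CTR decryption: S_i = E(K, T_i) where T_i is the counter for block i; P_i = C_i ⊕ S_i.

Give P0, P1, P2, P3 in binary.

P0: T = 0b0110, S = E(K, T) = 0b1101; 0b1011 ⊕ 0b1101 = 0b0110.
P1: T = 0b0111, S = E(K, T) = 0b1100; 0b0101 ⊕ 0b1100 = 0b1001.
P2: T = 0b1000, S = E(K, T) = 0b0011; 0b0011 ⊕ 0b0011 = 0b0000.
P3: T = 0b1001, S = E(K, T) = 0b0010; 0b1101 ⊕ 0b0010 = 0b1111.

P0 = 0b0110, P1 = 0b1001, P2 = 0b0000, P3 = 0b1111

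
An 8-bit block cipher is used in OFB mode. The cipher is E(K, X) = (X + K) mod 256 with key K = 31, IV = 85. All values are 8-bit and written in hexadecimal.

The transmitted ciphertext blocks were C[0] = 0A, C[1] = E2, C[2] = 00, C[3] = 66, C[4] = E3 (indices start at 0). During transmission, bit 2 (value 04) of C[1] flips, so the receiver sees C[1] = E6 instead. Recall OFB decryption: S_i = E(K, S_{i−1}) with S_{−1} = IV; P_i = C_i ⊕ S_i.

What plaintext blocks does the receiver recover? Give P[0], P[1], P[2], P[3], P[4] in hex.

Only C[1] changed, to E6. In OFB, a change in C_i flips the same bit in P_i only; the keystream is unaffected. Decrypting the received ciphertext:
P[0]: S = E(K, 85) = B6; 0A ⊕ B6 = BC.
P[1]: S = E(K, B6) = E7; E6 ⊕ E7 = 01.
P[2]: S = E(K, E7) = 18; 00 ⊕ 18 = 18.
P[3]: S = E(K, 18) = 49; 66 ⊕ 49 = 2F.
P[4]: S = E(K, 49) = 7A; E3 ⊕ 7A = 99.
Blocks that differ from the original plaintext: P[1].

P[0] = BC, P[1] = 01, P[2] = 18, P[3] = 2F, P[4] = 99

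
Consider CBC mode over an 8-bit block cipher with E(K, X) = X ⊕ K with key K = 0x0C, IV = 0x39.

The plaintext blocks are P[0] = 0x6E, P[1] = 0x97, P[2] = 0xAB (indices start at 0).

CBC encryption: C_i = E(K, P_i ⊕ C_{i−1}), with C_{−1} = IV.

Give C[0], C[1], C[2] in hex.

C[0] = 0x5B, C[1] = 0xC0, C[2] = 0x67

C[0]: P[0] ⊕ 0x39 = 0x57; E(K, 0x57) = 0x5B.
C[1]: P[1] ⊕ 0x5B = 0xCC; E(K, 0xCC) = 0xC0.
C[2]: P[2] ⊕ 0xC0 = 0x6B; E(K, 0x6B) = 0x67.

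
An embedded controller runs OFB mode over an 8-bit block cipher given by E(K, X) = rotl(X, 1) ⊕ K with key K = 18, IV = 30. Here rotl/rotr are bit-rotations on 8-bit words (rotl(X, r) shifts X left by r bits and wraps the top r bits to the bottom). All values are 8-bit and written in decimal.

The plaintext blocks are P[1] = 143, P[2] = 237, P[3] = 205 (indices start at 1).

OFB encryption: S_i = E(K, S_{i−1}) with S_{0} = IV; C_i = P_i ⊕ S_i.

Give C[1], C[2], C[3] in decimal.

C[1]: S = E(K, 30) = 46; 143 ⊕ 46 = 161.
C[2]: S = E(K, 46) = 78; 237 ⊕ 78 = 163.
C[3]: S = E(K, 78) = 142; 205 ⊕ 142 = 67.

C[1] = 161, C[2] = 163, C[3] = 67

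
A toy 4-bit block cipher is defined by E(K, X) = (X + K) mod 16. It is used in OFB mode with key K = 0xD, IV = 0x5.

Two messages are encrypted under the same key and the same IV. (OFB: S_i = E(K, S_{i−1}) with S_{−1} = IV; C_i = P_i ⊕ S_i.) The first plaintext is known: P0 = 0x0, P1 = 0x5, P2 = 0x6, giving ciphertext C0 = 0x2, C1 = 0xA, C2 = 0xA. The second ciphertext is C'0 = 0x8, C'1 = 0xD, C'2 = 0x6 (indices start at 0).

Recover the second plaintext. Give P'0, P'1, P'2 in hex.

P'0 = 0xA, P'1 = 0x2, P'2 = 0xA

In OFB with a reused IV, both messages share the same keystream S_i, so C_i ⊕ C'_i = P_i ⊕ P'_i and thus P'_i = P_i ⊕ C_i ⊕ C'_i.
P'0: 0x0 ⊕ 0x2 ⊕ 0x8 = 0xA.
P'1: 0x5 ⊕ 0xA ⊕ 0xD = 0x2.
P'2: 0x6 ⊕ 0xA ⊕ 0x6 = 0xA.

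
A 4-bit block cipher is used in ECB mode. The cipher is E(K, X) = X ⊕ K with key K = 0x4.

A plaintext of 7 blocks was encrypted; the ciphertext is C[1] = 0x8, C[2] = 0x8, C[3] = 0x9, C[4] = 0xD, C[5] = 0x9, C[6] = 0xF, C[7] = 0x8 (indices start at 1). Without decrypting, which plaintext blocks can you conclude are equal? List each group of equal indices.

P[1] = P[2] = P[7]; P[3] = P[5]

ECB encrypts each block independently with the same key, so equal ciphertext blocks imply equal plaintext blocks.
C[1] = C[2] = C[7] = 0x8, so P[1] = P[2] = P[7].
C[3] = C[5] = 0x9, so P[3] = P[5].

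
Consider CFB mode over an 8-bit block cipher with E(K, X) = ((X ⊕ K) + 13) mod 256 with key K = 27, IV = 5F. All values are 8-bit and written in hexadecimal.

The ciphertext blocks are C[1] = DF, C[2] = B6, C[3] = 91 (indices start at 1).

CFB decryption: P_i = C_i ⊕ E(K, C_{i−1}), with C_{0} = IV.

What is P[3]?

P[3] = 35

P[3]: E(K, B6) = A4; 91 ⊕ A4 = 35.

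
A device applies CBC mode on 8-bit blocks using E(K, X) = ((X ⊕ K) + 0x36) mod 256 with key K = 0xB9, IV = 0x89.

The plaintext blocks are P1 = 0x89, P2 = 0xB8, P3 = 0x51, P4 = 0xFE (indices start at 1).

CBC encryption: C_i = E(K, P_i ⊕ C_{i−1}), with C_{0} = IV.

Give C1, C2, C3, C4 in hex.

C1: P1 ⊕ 0x89 = 0x00; E(K, 0x00) = 0xEF.
C2: P2 ⊕ 0xEF = 0x57; E(K, 0x57) = 0x24.
C3: P3 ⊕ 0x24 = 0x75; E(K, 0x75) = 0x02.
C4: P4 ⊕ 0x02 = 0xFC; E(K, 0xFC) = 0x7B.

C1 = 0xEF, C2 = 0x24, C3 = 0x02, C4 = 0x7B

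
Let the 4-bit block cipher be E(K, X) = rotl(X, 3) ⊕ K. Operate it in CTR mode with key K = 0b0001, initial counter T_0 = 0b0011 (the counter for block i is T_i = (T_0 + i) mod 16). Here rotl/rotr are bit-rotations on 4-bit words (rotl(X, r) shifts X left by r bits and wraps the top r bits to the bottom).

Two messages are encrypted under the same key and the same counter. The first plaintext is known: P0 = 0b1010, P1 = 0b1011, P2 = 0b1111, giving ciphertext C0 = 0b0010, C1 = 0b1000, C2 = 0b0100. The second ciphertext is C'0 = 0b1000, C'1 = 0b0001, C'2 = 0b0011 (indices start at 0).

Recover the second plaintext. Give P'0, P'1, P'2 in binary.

In CTR with a reused counter, both messages share the same keystream S_i, so C_i ⊕ C'_i = P_i ⊕ P'_i and thus P'_i = P_i ⊕ C_i ⊕ C'_i.
P'0: 0b1010 ⊕ 0b0010 ⊕ 0b1000 = 0b0000.
P'1: 0b1011 ⊕ 0b1000 ⊕ 0b0001 = 0b0010.
P'2: 0b1111 ⊕ 0b0100 ⊕ 0b0011 = 0b1000.

P'0 = 0b0000, P'1 = 0b0010, P'2 = 0b1000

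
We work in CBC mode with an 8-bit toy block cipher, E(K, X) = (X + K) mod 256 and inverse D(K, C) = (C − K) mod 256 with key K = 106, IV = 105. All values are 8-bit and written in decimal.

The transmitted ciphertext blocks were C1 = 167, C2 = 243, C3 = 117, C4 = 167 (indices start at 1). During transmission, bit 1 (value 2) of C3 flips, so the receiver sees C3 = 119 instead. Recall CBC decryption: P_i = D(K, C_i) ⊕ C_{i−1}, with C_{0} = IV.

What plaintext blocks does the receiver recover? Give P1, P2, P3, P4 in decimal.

P1 = 84, P2 = 46, P3 = 254, P4 = 74

Only C3 changed, to 119. In CBC, a change in C_i garbles P_i and flips the same bit in P_{i+1}. Decrypting the received ciphertext:
P1: D(K, 167) = 61; 61 ⊕ 105 = 84.
P2: D(K, 243) = 137; 137 ⊕ 167 = 46.
P3: D(K, 119) = 13; 13 ⊕ 243 = 254.
P4: D(K, 167) = 61; 61 ⊕ 119 = 74.
Blocks that differ from the original plaintext: P3, P4.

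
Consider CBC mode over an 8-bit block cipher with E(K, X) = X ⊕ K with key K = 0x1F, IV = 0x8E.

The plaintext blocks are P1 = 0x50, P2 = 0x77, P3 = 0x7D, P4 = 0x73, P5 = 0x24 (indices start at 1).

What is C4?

CBC encryption: C_i = E(K, P_i ⊕ C_{i−1}), with C_{0} = IV.
C1: P1 ⊕ 0x8E = 0xDE; E(K, 0xDE) = 0xC1.
C2: P2 ⊕ 0xC1 = 0xB6; E(K, 0xB6) = 0xA9.
C3: P3 ⊕ 0xA9 = 0xD4; E(K, 0xD4) = 0xCB.
C4: P4 ⊕ 0xCB = 0xB8; E(K, 0xB8) = 0xA7.

C4 = 0xA7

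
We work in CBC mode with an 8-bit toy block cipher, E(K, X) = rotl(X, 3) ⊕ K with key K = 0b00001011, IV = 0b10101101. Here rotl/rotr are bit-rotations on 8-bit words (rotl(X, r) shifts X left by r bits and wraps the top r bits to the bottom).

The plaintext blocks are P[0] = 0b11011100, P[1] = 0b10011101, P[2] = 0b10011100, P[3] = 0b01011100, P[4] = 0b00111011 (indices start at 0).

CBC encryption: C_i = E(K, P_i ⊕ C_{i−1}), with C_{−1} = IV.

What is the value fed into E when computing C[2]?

0b01111111

C[0]: P[0] ⊕ 0b10101101 = 0b01110001; E(K, 0b01110001) = 0b10000000.
C[1]: P[1] ⊕ 0b10000000 = 0b00011101; E(K, 0b00011101) = 0b11100011.
C[2]: P[2] ⊕ 0b11100011 = 0b01111111; E(K, 0b01111111) = 0b11110000.
So the input to E for block [2] is 0b01111111.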